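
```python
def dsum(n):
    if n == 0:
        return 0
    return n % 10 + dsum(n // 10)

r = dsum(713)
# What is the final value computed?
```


dsum(713)
= 3 + dsum(71)
= 3 + 1 + dsum(7)
= 3 + 1 + 7 + dsum(0)
= 3 + 1 + 7 + 0
= 11


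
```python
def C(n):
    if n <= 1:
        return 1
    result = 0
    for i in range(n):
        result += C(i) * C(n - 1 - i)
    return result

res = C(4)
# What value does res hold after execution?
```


C(4)
= sum of C(i) * C(4-1-i) for i in 0..3
First compute sub-values bottom-up:
  C(0) = 1, C(1) = 1
  C(2) = 1*1 + 1*1 = 2
  C(3) = 1*2 + 1*1 + 2*1 = 5
Now C(4):
  C(0)*C(3) = 1*5 = 5
  C(1)*C(2) = 1*2 = 2
  C(2)*C(1) = 2*1 = 2
  C(3)*C(0) = 5*1 = 5
= 5 + 2 + 2 + 5
= 14


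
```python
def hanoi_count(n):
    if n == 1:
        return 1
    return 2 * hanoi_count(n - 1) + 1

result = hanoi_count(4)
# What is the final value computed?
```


hanoi_count(4)
= 2 * hanoi_count(3) + 1
= 2 * (2 * hanoi_count(2) + 1) + 1
= 2 * (2 * (2 * hanoi_count(1) + 1) + 1) + 1
Now compute bottom-up:
hanoi_count(1) = 1
hanoi_count(2) = 2 * 1 + 1 = 3
hanoi_count(3) = 2 * 3 + 1 = 7
hanoi_count(4) = 2 * 7 + 1 = 15
= 15


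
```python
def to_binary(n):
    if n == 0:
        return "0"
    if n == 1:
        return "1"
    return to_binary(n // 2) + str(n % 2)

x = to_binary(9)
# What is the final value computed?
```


to_binary(9)
= to_binary(4) + "1"
= to_binary(2) + "0" + "1"
= to_binary(1) + "0" + "0" + "1"
= "1" + "0" + "0" + "1"
= "1001"


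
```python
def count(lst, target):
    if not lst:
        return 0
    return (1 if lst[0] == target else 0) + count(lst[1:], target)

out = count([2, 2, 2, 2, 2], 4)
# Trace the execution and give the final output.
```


count([2, 2, 2, 2, 2], 4)
lst[0]=2 != 4: 0 + count([2, 2, 2, 2], 4)
lst[0]=2 != 4: 0 + count([2, 2, 2], 4)
lst[0]=2 != 4: 0 + count([2, 2], 4)
lst[0]=2 != 4: 0 + count([2], 4)
lst[0]=2 != 4: 0 + count([], 4)
= 0


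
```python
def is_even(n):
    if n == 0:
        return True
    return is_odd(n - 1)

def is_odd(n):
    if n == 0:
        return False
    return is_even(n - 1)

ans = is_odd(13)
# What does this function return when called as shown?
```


is_odd(13)
= is_even(12)
= is_odd(11)
= is_even(10)
= is_odd(9)
= is_even(8)
= is_odd(7)
= is_even(6)
= is_odd(5)
= is_even(4)
= is_odd(3)
= is_even(2)
= is_odd(1)
= is_even(0)
n == 0: return True
= True


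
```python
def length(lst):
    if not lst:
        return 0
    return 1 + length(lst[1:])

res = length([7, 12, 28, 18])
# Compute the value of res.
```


length([7, 12, 28, 18])
= 1 + length([12, 28, 18])
= 1 + 1 + length([28, 18])
= 1 + 1 + 1 + length([18])
= 1 + 1 + 1 + 1 + length([])
= 1 + 1 + 1 + 1 + 0
= 4


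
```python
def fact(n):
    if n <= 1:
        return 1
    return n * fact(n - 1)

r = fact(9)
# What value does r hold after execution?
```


fact(9)
= 9 * fact(8)
= 9 * 8 * fact(7)
= 9 * 8 * 7 * fact(6)
= 9 * 8 * 7 * 6 * fact(5)
= 9 * 8 * 7 * 6 * 5 * fact(4)
= 9 * 8 * 7 * 6 * 5 * 4 * fact(3)
= 9 * 8 * 7 * 6 * 5 * 4 * 3 * fact(2)
= 9 * 8 * 7 * 6 * 5 * 4 * 3 * 2 * fact(1)
= 9 * 8 * 7 * 6 * 5 * 4 * 3 * 2 * 1
= 362880


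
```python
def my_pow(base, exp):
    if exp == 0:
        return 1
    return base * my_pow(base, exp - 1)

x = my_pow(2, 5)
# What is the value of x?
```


my_pow(2, 5)
= 2 * my_pow(2, 4)
= 2 * 2 * my_pow(2, 3)
= 2 * 2 * 2 * my_pow(2, 2)
= 2 * 2 * 2 * 2 * my_pow(2, 1)
= 2 * 2 * 2 * 2 * 2 * my_pow(2, 0)
= 2 * 2 * 2 * 2 * 2 * 1
= 32


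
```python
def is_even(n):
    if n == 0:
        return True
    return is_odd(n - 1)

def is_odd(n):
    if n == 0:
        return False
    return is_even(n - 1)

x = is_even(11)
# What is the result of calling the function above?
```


is_even(11)
= is_odd(10)
= is_even(9)
= is_odd(8)
= is_even(7)
= is_odd(6)
= is_even(5)
= is_odd(4)
= is_even(3)
= is_odd(2)
= is_even(1)
= is_odd(0)
n == 0: return False
= False


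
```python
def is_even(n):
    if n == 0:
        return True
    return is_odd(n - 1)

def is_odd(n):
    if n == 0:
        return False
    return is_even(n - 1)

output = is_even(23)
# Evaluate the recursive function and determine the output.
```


is_even(23)
= is_odd(22)
= is_even(21)
= is_odd(20)
= is_even(19)
= is_odd(18)
= is_even(17)
= is_odd(16)
= is_even(15)
= is_odd(14)
= is_even(13)
= is_odd(12)
= is_even(11)
= is_odd(10)
= is_even(9)
= is_odd(8)
= is_even(7)
= is_odd(6)
= is_even(5)
= is_odd(4)
= is_even(3)
= is_odd(2)
= is_even(1)
= is_odd(0)
n == 0: return False
= False


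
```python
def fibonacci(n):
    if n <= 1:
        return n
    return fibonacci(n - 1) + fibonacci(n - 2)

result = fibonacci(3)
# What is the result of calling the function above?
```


fibonacci(3)
= fibonacci(2) + fibonacci(1)
Computing bottom-up: fibonacci(0)=0, fibonacci(1)=1, fibonacci(2)=1, fibonacci(3)=2
= 2


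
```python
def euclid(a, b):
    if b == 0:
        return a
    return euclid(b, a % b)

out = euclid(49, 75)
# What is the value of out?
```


euclid(49, 75)
= euclid(75, 49 % 75) = euclid(75, 49)
= euclid(49, 75 % 49) = euclid(49, 26)
= euclid(26, 49 % 26) = euclid(26, 23)
= euclid(23, 26 % 23) = euclid(23, 3)
= euclid(3, 23 % 3) = euclid(3, 2)
= euclid(2, 3 % 2) = euclid(2, 1)
= euclid(1, 2 % 1) = euclid(1, 0)
b == 0, return a = 1


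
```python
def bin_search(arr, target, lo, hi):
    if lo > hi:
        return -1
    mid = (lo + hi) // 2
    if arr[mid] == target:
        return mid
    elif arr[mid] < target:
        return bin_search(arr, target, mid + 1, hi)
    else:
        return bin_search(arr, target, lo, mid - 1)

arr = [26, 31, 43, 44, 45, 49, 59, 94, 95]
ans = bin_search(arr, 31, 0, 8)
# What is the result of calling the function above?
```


bin_search(arr, 31, 0, 8)
lo=0, hi=8, mid=4, arr[mid]=45
45 > 31, search left half
lo=0, hi=3, mid=1, arr[mid]=31
arr[1] == 31, found at index 1
= 1


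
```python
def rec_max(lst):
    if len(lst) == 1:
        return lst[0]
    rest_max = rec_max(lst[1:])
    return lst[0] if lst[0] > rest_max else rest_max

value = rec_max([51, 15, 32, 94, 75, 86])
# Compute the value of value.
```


rec_max([51, 15, 32, 94, 75, 86])
= compare 51 with rec_max([15, 32, 94, 75, 86])
= compare 15 with rec_max([32, 94, 75, 86])
= compare 32 with rec_max([94, 75, 86])
= compare 94 with rec_max([75, 86])
= compare 75 with rec_max([86])
Base: rec_max([86]) = 86
compare 75 with 86: max = 86
compare 94 with 86: max = 94
compare 32 with 94: max = 94
compare 15 with 94: max = 94
compare 51 with 94: max = 94
= 94


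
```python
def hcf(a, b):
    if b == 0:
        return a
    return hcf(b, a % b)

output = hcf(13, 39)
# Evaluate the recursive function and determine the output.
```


hcf(13, 39)
= hcf(39, 13 % 39) = hcf(39, 13)
= hcf(13, 39 % 13) = hcf(13, 0)
b == 0, return a = 13


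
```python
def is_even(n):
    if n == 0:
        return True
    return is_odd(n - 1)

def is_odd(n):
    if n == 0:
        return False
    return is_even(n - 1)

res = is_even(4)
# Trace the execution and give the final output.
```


is_even(4)
= is_odd(3)
= is_even(2)
= is_odd(1)
= is_even(0)
n == 0: return True
= True


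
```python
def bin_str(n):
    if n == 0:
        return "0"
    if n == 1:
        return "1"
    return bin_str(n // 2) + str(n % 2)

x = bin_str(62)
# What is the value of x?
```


bin_str(62)
= bin_str(31) + "0"
= bin_str(15) + "1" + "0"
= bin_str(7) + "1" + "1" + "0"
= bin_str(3) + "1" + "1" + "1" + "0"
= bin_str(1) + "1" + "1" + "1" + "1" + "0"
= "1" + "1" + "1" + "1" + "1" + "0"
= "111110"


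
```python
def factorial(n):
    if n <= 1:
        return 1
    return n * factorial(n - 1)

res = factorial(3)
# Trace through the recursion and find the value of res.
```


factorial(3)
= 3 * factorial(2)
= 3 * 2 * factorial(1)
= 3 * 2 * 1
= 6


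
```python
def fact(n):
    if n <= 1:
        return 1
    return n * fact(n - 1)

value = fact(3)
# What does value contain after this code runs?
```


fact(3)
= 3 * fact(2)
= 3 * 2 * fact(1)
= 3 * 2 * 1
= 6


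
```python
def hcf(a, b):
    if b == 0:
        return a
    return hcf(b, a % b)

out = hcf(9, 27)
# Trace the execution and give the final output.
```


hcf(9, 27)
= hcf(27, 9 % 27) = hcf(27, 9)
= hcf(9, 27 % 9) = hcf(9, 0)
b == 0, return a = 9


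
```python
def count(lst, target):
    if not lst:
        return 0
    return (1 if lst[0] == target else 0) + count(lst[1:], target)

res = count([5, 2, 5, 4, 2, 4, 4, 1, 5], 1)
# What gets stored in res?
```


count([5, 2, 5, 4, 2, 4, 4, 1, 5], 1)
lst[0]=5 != 1: 0 + count([2, 5, 4, 2, 4, 4, 1, 5], 1)
lst[0]=2 != 1: 0 + count([5, 4, 2, 4, 4, 1, 5], 1)
lst[0]=5 != 1: 0 + count([4, 2, 4, 4, 1, 5], 1)
lst[0]=4 != 1: 0 + count([2, 4, 4, 1, 5], 1)
lst[0]=2 != 1: 0 + count([4, 4, 1, 5], 1)
lst[0]=4 != 1: 0 + count([4, 1, 5], 1)
lst[0]=4 != 1: 0 + count([1, 5], 1)
lst[0]=1 == 1: 1 + count([5], 1)
lst[0]=5 != 1: 0 + count([], 1)
= 1


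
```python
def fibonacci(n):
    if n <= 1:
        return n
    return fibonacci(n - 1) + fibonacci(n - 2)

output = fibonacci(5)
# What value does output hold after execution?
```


fibonacci(5)
= fibonacci(4) + fibonacci(3)
= (fibonacci(3) + fibonacci(2)) + fibonacci(3)
Computing bottom-up: fibonacci(0)=0, fibonacci(1)=1, fibonacci(2)=1, fibonacci(3)=2, fibonacci(4)=3, fibonacci(5)=5
= 5


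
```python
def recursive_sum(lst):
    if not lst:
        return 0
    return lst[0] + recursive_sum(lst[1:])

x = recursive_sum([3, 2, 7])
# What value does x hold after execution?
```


recursive_sum([3, 2, 7])
= 3 + recursive_sum([2, 7])
= 3 + 2 + recursive_sum([7])
= 3 + 2 + 7 + recursive_sum([])
= 3 + 2 + 7 + 0
= 12


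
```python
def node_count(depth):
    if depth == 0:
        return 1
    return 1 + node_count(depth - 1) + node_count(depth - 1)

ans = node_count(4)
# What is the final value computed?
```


node_count(4)
= 1 + node_count(3) + node_count(3)
= 1 + 2 * node_count(3)
node_count(k) = 2^(k+1) - 1
node_count(0) = 1
node_count(1) = 3
node_count(2) = 7
node_count(3) = 15
node_count(4) = 31
node_count(4) = 2^5 - 1 = 31


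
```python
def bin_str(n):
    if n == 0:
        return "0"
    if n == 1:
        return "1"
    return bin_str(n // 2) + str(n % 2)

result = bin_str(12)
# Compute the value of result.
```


bin_str(12)
= bin_str(6) + "0"
= bin_str(3) + "0" + "0"
= bin_str(1) + "1" + "0" + "0"
= "1" + "1" + "0" + "0"
= "1100"


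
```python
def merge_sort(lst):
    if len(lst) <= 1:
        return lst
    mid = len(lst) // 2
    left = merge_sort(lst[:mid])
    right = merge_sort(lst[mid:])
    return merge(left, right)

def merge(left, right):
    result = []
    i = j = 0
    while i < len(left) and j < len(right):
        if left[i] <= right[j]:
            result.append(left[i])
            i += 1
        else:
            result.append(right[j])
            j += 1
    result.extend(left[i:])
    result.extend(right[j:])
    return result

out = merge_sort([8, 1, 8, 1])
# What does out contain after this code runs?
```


merge_sort([8, 1, 8, 1])
Split into [8, 1] and [8, 1]
Left sorted: [1, 8]
Right sorted: [1, 8]
Merge [1, 8] and [1, 8]
= [1, 1, 8, 8]


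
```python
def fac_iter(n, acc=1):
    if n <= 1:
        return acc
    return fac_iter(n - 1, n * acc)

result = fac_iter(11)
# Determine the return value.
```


fac_iter(11, 1)
= fac_iter(10, 11 * 1) = fac_iter(10, 11)
= fac_iter(9, 10 * 11) = fac_iter(9, 110)
= fac_iter(8, 9 * 110) = fac_iter(8, 990)
= fac_iter(7, 8 * 990) = fac_iter(7, 7920)
= fac_iter(6, 7 * 7920) = fac_iter(6, 55440)
= fac_iter(5, 6 * 55440) = fac_iter(5, 332640)
= fac_iter(4, 5 * 332640) = fac_iter(4, 1663200)
= fac_iter(3, 4 * 1663200) = fac_iter(3, 6652800)
= fac_iter(2, 3 * 6652800) = fac_iter(2, 19958400)
= fac_iter(1, 2 * 19958400) = fac_iter(1, 39916800)
n <= 1, return acc = 39916800


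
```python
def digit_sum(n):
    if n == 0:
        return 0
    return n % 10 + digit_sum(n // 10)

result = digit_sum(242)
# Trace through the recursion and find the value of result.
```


digit_sum(242)
= 2 + digit_sum(24)
= 2 + 4 + digit_sum(2)
= 2 + 4 + 2 + digit_sum(0)
= 2 + 4 + 2 + 0
= 8


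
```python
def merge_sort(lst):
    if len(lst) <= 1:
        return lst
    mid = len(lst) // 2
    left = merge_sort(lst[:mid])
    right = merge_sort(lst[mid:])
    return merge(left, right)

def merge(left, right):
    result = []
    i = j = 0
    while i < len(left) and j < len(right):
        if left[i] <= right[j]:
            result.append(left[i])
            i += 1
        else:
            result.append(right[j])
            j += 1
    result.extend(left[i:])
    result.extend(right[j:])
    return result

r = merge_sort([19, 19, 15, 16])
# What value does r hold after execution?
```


merge_sort([19, 19, 15, 16])
Split into [19, 19] and [15, 16]
Left sorted: [19, 19]
Right sorted: [15, 16]
Merge [19, 19] and [15, 16]
= [15, 16, 19, 19]


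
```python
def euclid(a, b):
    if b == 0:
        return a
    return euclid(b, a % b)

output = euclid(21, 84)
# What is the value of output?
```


euclid(21, 84)
= euclid(84, 21 % 84) = euclid(84, 21)
= euclid(21, 84 % 21) = euclid(21, 0)
b == 0, return a = 21


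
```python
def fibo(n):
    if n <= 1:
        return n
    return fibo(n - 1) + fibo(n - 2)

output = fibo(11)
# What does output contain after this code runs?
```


fibo(11)
= fibo(10) + fibo(9)
= (fibo(9) + fibo(8)) + fibo(9)
Computing bottom-up: fibo(0)=0, fibo(1)=1, fibo(2)=1, fibo(3)=2, fibo(4)=3, fibo(5)=5, fibo(6)=8, fibo(7)=13, fibo(8)=21, fibo(9)=34, fibo(10)=55, fibo(11)=89
= 89


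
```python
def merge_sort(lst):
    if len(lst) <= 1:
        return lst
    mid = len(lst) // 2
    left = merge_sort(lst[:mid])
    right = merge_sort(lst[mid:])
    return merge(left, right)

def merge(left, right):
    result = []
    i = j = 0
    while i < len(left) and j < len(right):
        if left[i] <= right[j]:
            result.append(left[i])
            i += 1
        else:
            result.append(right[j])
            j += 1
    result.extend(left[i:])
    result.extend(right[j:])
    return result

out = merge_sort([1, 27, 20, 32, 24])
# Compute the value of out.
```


merge_sort([1, 27, 20, 32, 24])
Split into [1, 27] and [20, 32, 24]
Left sorted: [1, 27]
Right sorted: [20, 24, 32]
Merge [1, 27] and [20, 24, 32]
= [1, 20, 24, 27, 32]


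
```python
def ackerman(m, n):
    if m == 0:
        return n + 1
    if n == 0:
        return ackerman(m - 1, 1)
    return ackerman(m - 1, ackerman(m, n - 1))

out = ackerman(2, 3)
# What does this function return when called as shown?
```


ackerman(2, 3)
= ackerman(1, ackerman(2, 2))
First compute ackerman(2, 2) = 7
= ackerman(1, 7)
= 9


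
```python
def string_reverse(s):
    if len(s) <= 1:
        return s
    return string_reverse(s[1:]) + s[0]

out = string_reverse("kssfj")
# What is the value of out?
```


string_reverse("kssfj")
= string_reverse("ssfj") + "k"
= string_reverse("sfj") + "s" + "k"
= string_reverse("fj") + "s" + "s" + "k"
= string_reverse("j") + "f" + "s" + "s" + "k"
= "j" + "f" + "s" + "s" + "k"
= "jfssk"


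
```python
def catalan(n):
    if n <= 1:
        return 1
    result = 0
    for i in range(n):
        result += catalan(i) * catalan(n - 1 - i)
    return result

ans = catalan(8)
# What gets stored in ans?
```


catalan(8)
= sum of catalan(i) * catalan(8-1-i) for i in 0..7
First compute sub-values bottom-up:
  catalan(0) = 1, catalan(1) = 1
  catalan(2) = 1*1 + 1*1 = 2
  catalan(3) = 1*2 + 1*1 + 2*1 = 5
  catalan(4) = 1*5 + 1*2 + 2*1 + 5*1 = 14
  catalan(5) = 1*14 + 1*5 + 2*2 + 5*1 + 14*1 = 42
  catalan(6) = 1*42 + 1*14 + 2*5 + 5*2 + 14*1 + 42*1 = 132
  catalan(7) = 1*132 + 1*42 + 2*14 + 5*5 + 14*2 + 42*1 + 132*1 = 429
Now catalan(8):
  catalan(0)*catalan(7) = 1*429 = 429
  catalan(1)*catalan(6) = 1*132 = 132
  catalan(2)*catalan(5) = 2*42 = 84
  catalan(3)*catalan(4) = 5*14 = 70
  catalan(4)*catalan(3) = 14*5 = 70
  catalan(5)*catalan(2) = 42*2 = 84
  catalan(6)*catalan(1) = 132*1 = 132
  catalan(7)*catalan(0) = 429*1 = 429
= 429 + 132 + 84 + 70 + 70 + 84 + 132 + 429
= 1430


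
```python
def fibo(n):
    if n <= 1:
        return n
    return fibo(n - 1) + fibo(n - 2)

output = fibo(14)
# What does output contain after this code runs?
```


fibo(14)
= fibo(13) + fibo(12)
= (fibo(12) + fibo(11)) + fibo(12)
Computing bottom-up: fibo(0)=0, fibo(1)=1, fibo(2)=1, fibo(3)=2, fibo(4)=3, fibo(5)=5, fibo(6)=8, fibo(7)=13, fibo(8)=21, fibo(9)=34, fibo(10)=55, fibo(11)=89, fibo(12)=144, fibo(13)=233, fibo(14)=377
= 377


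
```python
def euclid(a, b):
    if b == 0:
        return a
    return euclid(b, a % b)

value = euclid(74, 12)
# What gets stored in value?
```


euclid(74, 12)
= euclid(12, 74 % 12) = euclid(12, 2)
= euclid(2, 12 % 2) = euclid(2, 0)
b == 0, return a = 2


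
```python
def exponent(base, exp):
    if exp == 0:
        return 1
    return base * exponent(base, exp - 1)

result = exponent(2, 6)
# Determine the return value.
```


exponent(2, 6)
= 2 * exponent(2, 5)
= 2 * 2 * exponent(2, 4)
= 2 * 2 * 2 * exponent(2, 3)
= 2 * 2 * 2 * 2 * exponent(2, 2)
= 2 * 2 * 2 * 2 * 2 * exponent(2, 1)
= 2 * 2 * 2 * 2 * 2 * 2 * exponent(2, 0)
= 2 * 2 * 2 * 2 * 2 * 2 * 1
= 64


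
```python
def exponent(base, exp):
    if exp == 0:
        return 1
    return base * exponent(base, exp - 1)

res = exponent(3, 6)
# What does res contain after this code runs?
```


exponent(3, 6)
= 3 * exponent(3, 5)
= 3 * 3 * exponent(3, 4)
= 3 * 3 * 3 * exponent(3, 3)
= 3 * 3 * 3 * 3 * exponent(3, 2)
= 3 * 3 * 3 * 3 * 3 * exponent(3, 1)
= 3 * 3 * 3 * 3 * 3 * 3 * exponent(3, 0)
= 3 * 3 * 3 * 3 * 3 * 3 * 1
= 729


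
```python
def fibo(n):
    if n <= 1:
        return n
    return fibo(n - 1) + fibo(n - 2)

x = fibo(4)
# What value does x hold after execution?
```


fibo(4)
= fibo(3) + fibo(2)
= (fibo(2) + fibo(1)) + fibo(2)
Computing bottom-up: fibo(0)=0, fibo(1)=1, fibo(2)=1, fibo(3)=2, fibo(4)=3
= 3


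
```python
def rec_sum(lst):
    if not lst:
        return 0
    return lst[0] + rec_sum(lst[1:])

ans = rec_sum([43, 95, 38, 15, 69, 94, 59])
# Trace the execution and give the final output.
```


rec_sum([43, 95, 38, 15, 69, 94, 59])
= 43 + rec_sum([95, 38, 15, 69, 94, 59])
= 43 + 95 + rec_sum([38, 15, 69, 94, 59])
= 43 + 95 + 38 + rec_sum([15, 69, 94, 59])
= 43 + 95 + 38 + 15 + rec_sum([69, 94, 59])
= 43 + 95 + 38 + 15 + 69 + rec_sum([94, 59])
= 43 + 95 + 38 + 15 + 69 + 94 + rec_sum([59])
= 43 + 95 + 38 + 15 + 69 + 94 + 59 + rec_sum([])
= 43 + 95 + 38 + 15 + 69 + 94 + 59 + 0
= 413


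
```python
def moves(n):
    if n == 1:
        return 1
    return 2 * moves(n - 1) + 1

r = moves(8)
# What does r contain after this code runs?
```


moves(8)
= 2 * moves(7) + 1
= 2 * (2 * moves(6) + 1) + 1
= 2 * (2 * (2 * moves(5) + 1) + 1) + 1
= 2 * (2 * (2 * (2 * moves(4) + 1) + 1) + 1) + 1
= 2 * (2 * (2 * (2 * (2 * moves(3) + 1) + 1) + 1) + 1) + 1
= 2 * (2 * (2 * (2 * (2 * (2 * moves(2) + 1) + 1) + 1) + 1) + 1) + 1
= 2 * (2 * (2 * (2 * (2 * (2 * (2 * moves(1) + 1) + 1) + 1) + 1) + 1) + 1) + 1
Now compute bottom-up:
moves(1) = 1
moves(2) = 2 * 1 + 1 = 3
moves(3) = 2 * 3 + 1 = 7
moves(4) = 2 * 7 + 1 = 15
moves(5) = 2 * 15 + 1 = 31
moves(6) = 2 * 31 + 1 = 63
moves(7) = 2 * 63 + 1 = 127
moves(8) = 2 * 127 + 1 = 255
= 255


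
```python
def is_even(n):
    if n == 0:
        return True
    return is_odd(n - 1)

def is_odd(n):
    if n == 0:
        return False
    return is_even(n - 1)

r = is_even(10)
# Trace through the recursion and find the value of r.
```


is_even(10)
= is_odd(9)
= is_even(8)
= is_odd(7)
= is_even(6)
= is_odd(5)
= is_even(4)
= is_odd(3)
= is_even(2)
= is_odd(1)
= is_even(0)
n == 0: return True
= True


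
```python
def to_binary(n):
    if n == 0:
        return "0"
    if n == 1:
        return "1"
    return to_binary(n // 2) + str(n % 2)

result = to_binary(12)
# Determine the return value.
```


to_binary(12)
= to_binary(6) + "0"
= to_binary(3) + "0" + "0"
= to_binary(1) + "1" + "0" + "0"
= "1" + "1" + "0" + "0"
= "1100"


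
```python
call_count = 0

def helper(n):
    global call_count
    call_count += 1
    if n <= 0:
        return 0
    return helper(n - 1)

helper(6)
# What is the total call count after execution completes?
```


helper(6) calls helper(5) calls ... calls helper(0)
Total calls: 6 + 1 (for base case) = 7


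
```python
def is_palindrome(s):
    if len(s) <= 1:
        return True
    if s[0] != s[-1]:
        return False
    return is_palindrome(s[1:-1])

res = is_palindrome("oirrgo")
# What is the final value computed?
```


is_palindrome("oirrgo")
"oirrgo": s[0]='o' == s[-1]='o' -> is_palindrome("irrg")
"irrg": s[0]='i' != s[-1]='g' -> False
= False


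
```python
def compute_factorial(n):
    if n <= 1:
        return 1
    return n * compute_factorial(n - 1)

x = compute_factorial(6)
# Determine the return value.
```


compute_factorial(6)
= 6 * compute_factorial(5)
= 6 * 5 * compute_factorial(4)
= 6 * 5 * 4 * compute_factorial(3)
= 6 * 5 * 4 * 3 * compute_factorial(2)
= 6 * 5 * 4 * 3 * 2 * compute_factorial(1)
= 6 * 5 * 4 * 3 * 2 * 1
= 720


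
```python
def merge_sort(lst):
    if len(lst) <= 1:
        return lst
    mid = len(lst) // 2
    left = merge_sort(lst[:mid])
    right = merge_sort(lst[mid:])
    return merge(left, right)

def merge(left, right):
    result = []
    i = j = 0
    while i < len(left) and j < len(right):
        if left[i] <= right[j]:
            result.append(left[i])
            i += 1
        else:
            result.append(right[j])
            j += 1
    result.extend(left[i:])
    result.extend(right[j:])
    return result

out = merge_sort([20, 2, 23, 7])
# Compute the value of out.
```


merge_sort([20, 2, 23, 7])
Split into [20, 2] and [23, 7]
Left sorted: [2, 20]
Right sorted: [7, 23]
Merge [2, 20] and [7, 23]
= [2, 7, 20, 23]


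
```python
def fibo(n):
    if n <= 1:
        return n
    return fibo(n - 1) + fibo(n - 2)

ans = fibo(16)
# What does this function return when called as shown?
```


fibo(16)
= fibo(15) + fibo(14)
= (fibo(14) + fibo(13)) + fibo(14)
Computing bottom-up: fibo(0)=0, fibo(1)=1, fibo(2)=1, fibo(3)=2, fibo(4)=3, fibo(5)=5, fibo(6)=8, fibo(7)=13, fibo(8)=21, fibo(9)=34, fibo(10)=55, fibo(11)=89, fibo(12)=144, fibo(13)=233, fibo(14)=377, fibo(15)=610, fibo(16)=987
= 987


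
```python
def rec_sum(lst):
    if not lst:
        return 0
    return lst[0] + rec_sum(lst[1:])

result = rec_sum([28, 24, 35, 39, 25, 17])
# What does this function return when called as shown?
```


rec_sum([28, 24, 35, 39, 25, 17])
= 28 + rec_sum([24, 35, 39, 25, 17])
= 28 + 24 + rec_sum([35, 39, 25, 17])
= 28 + 24 + 35 + rec_sum([39, 25, 17])
= 28 + 24 + 35 + 39 + rec_sum([25, 17])
= 28 + 24 + 35 + 39 + 25 + rec_sum([17])
= 28 + 24 + 35 + 39 + 25 + 17 + rec_sum([])
= 28 + 24 + 35 + 39 + 25 + 17 + 0
= 168


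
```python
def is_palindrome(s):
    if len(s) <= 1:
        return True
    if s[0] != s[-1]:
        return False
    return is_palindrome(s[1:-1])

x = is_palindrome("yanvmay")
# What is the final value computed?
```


is_palindrome("yanvmay")
"yanvmay": s[0]='y' == s[-1]='y' -> is_palindrome("anvma")
"anvma": s[0]='a' == s[-1]='a' -> is_palindrome("nvm")
"nvm": s[0]='n' != s[-1]='m' -> False
= False


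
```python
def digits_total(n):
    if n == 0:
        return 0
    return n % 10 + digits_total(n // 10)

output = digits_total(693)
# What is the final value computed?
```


digits_total(693)
= 3 + digits_total(69)
= 3 + 9 + digits_total(6)
= 3 + 9 + 6 + digits_total(0)
= 3 + 9 + 6 + 0
= 18


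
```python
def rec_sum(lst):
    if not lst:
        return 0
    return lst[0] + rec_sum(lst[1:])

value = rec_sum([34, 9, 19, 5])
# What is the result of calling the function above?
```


rec_sum([34, 9, 19, 5])
= 34 + rec_sum([9, 19, 5])
= 34 + 9 + rec_sum([19, 5])
= 34 + 9 + 19 + rec_sum([5])
= 34 + 9 + 19 + 5 + rec_sum([])
= 34 + 9 + 19 + 5 + 0
= 67


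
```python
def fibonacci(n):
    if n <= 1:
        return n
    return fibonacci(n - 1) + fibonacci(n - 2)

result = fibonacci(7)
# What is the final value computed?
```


fibonacci(7)
= fibonacci(6) + fibonacci(5)
= (fibonacci(5) + fibonacci(4)) + fibonacci(5)
Computing bottom-up: fibonacci(0)=0, fibonacci(1)=1, fibonacci(2)=1, fibonacci(3)=2, fibonacci(4)=3, fibonacci(5)=5, fibonacci(6)=8, fibonacci(7)=13
= 13


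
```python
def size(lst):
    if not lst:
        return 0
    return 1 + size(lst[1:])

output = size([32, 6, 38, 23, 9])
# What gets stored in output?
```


size([32, 6, 38, 23, 9])
= 1 + size([6, 38, 23, 9])
= 1 + 1 + size([38, 23, 9])
= 1 + 1 + 1 + size([23, 9])
= 1 + 1 + 1 + 1 + size([9])
= 1 + 1 + 1 + 1 + 1 + size([])
= 1 + 1 + 1 + 1 + 1 + 0
= 5


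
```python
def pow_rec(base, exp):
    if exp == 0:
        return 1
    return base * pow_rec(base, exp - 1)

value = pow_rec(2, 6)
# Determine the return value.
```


pow_rec(2, 6)
= 2 * pow_rec(2, 5)
= 2 * 2 * pow_rec(2, 4)
= 2 * 2 * 2 * pow_rec(2, 3)
= 2 * 2 * 2 * 2 * pow_rec(2, 2)
= 2 * 2 * 2 * 2 * 2 * pow_rec(2, 1)
= 2 * 2 * 2 * 2 * 2 * 2 * pow_rec(2, 0)
= 2 * 2 * 2 * 2 * 2 * 2 * 1
= 64


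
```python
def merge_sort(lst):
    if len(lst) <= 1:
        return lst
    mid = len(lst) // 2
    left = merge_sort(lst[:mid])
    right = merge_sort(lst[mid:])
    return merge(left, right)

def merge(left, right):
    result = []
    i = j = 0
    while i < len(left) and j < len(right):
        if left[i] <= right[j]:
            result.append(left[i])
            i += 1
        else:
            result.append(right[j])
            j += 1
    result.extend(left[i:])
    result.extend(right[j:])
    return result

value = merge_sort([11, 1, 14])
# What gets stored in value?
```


merge_sort([11, 1, 14])
Split into [11] and [1, 14]
Left sorted: [11]
Right sorted: [1, 14]
Merge [11] and [1, 14]
= [1, 11, 14]


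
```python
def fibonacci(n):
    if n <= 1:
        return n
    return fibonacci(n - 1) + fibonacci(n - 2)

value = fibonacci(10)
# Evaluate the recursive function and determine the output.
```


fibonacci(10)
= fibonacci(9) + fibonacci(8)
= (fibonacci(8) + fibonacci(7)) + fibonacci(8)
Computing bottom-up: fibonacci(0)=0, fibonacci(1)=1, fibonacci(2)=1, fibonacci(3)=2, fibonacci(4)=3, fibonacci(5)=5, fibonacci(6)=8, fibonacci(7)=13, fibonacci(8)=21, fibonacci(9)=34, fibonacci(10)=55
= 55


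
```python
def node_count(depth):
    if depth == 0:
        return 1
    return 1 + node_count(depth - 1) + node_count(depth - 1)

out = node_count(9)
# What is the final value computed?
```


node_count(9)
= 1 + node_count(8) + node_count(8)
= 1 + 2 * node_count(8)
node_count(k) = 2^(k+1) - 1
node_count(0) = 1
node_count(1) = 3
node_count(2) = 7
node_count(3) = 15
node_count(4) = 31
node_count(9) = 2^10 - 1 = 1023


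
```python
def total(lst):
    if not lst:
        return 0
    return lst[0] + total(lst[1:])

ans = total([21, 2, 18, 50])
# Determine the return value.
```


total([21, 2, 18, 50])
= 21 + total([2, 18, 50])
= 21 + 2 + total([18, 50])
= 21 + 2 + 18 + total([50])
= 21 + 2 + 18 + 50 + total([])
= 21 + 2 + 18 + 50 + 0
= 91


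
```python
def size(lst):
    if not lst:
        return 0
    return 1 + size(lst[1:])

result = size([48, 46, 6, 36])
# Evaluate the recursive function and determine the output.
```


size([48, 46, 6, 36])
= 1 + size([46, 6, 36])
= 1 + 1 + size([6, 36])
= 1 + 1 + 1 + size([36])
= 1 + 1 + 1 + 1 + size([])
= 1 + 1 + 1 + 1 + 0
= 4


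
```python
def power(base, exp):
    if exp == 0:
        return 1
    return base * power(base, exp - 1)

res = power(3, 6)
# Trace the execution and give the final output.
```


power(3, 6)
= 3 * power(3, 5)
= 3 * 3 * power(3, 4)
= 3 * 3 * 3 * power(3, 3)
= 3 * 3 * 3 * 3 * power(3, 2)
= 3 * 3 * 3 * 3 * 3 * power(3, 1)
= 3 * 3 * 3 * 3 * 3 * 3 * power(3, 0)
= 3 * 3 * 3 * 3 * 3 * 3 * 1
= 729


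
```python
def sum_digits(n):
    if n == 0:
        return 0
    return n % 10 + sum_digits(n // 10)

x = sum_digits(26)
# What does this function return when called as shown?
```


sum_digits(26)
= 6 + sum_digits(2)
= 6 + 2 + sum_digits(0)
= 6 + 2 + 0
= 8


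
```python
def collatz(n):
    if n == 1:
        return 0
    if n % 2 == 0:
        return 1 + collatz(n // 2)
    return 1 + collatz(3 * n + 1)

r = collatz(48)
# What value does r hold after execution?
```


collatz(48)
48 is even -> collatz(24)
24 is even -> collatz(12)
12 is even -> collatz(6)
6 is even -> collatz(3)
3 is odd -> 3*3+1 = 10 -> collatz(10)
10 is even -> collatz(5)
5 is odd -> 3*5+1 = 16 -> collatz(16)
16 is even -> collatz(8)
8 is even -> collatz(4)
4 is even -> collatz(2)
2 is even -> collatz(1)
Reached 1 after 11 steps
= 11


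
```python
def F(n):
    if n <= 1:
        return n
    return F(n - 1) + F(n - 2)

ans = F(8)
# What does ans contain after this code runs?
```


F(8)
= F(7) + F(6)
= (F(6) + F(5)) + F(6)
Computing bottom-up: F(0)=0, F(1)=1, F(2)=1, F(3)=2, F(4)=3, F(5)=5, F(6)=8, F(7)=13, F(8)=21
= 21


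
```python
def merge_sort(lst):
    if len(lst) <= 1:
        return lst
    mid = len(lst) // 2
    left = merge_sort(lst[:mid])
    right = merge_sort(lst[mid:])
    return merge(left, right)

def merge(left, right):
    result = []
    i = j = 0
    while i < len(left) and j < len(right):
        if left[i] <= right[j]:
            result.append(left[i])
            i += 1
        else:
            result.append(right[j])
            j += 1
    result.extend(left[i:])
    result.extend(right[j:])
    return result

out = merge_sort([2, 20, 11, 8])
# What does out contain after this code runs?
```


merge_sort([2, 20, 11, 8])
Split into [2, 20] and [11, 8]
Left sorted: [2, 20]
Right sorted: [8, 11]
Merge [2, 20] and [8, 11]
= [2, 8, 11, 20]


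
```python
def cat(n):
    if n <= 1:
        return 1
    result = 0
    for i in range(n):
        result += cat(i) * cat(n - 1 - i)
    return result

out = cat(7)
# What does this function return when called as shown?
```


cat(7)
= sum of cat(i) * cat(7-1-i) for i in 0..6
First compute sub-values bottom-up:
  cat(0) = 1, cat(1) = 1
  cat(2) = 1*1 + 1*1 = 2
  cat(3) = 1*2 + 1*1 + 2*1 = 5
  cat(4) = 1*5 + 1*2 + 2*1 + 5*1 = 14
  cat(5) = 1*14 + 1*5 + 2*2 + 5*1 + 14*1 = 42
  cat(6) = 1*42 + 1*14 + 2*5 + 5*2 + 14*1 + 42*1 = 132
Now cat(7):
  cat(0)*cat(6) = 1*132 = 132
  cat(1)*cat(5) = 1*42 = 42
  cat(2)*cat(4) = 2*14 = 28
  cat(3)*cat(3) = 5*5 = 25
  cat(4)*cat(2) = 14*2 = 28
  cat(5)*cat(1) = 42*1 = 42
  cat(6)*cat(0) = 132*1 = 132
= 132 + 42 + 28 + 25 + 28 + 42 + 132
= 429


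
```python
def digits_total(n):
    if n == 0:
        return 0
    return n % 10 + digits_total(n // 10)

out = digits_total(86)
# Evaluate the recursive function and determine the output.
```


digits_total(86)
= 6 + digits_total(8)
= 6 + 8 + digits_total(0)
= 6 + 8 + 0
= 14


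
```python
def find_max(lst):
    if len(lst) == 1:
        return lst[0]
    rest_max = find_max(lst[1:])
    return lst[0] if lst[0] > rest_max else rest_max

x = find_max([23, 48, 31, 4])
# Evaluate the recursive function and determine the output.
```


find_max([23, 48, 31, 4])
= compare 23 with find_max([48, 31, 4])
= compare 48 with find_max([31, 4])
= compare 31 with find_max([4])
Base: find_max([4]) = 4
compare 31 with 4: max = 31
compare 48 with 31: max = 48
compare 23 with 48: max = 48
= 48


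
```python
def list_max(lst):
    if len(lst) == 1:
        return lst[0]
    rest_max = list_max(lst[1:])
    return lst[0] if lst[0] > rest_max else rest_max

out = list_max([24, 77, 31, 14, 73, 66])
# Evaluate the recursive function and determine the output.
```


list_max([24, 77, 31, 14, 73, 66])
= compare 24 with list_max([77, 31, 14, 73, 66])
= compare 77 with list_max([31, 14, 73, 66])
= compare 31 with list_max([14, 73, 66])
= compare 14 with list_max([73, 66])
= compare 73 with list_max([66])
Base: list_max([66]) = 66
compare 73 with 66: max = 73
compare 14 with 73: max = 73
compare 31 with 73: max = 73
compare 77 with 73: max = 77
compare 24 with 77: max = 77
= 77


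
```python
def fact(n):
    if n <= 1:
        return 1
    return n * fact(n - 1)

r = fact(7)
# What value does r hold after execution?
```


fact(7)
= 7 * fact(6)
= 7 * 6 * fact(5)
= 7 * 6 * 5 * fact(4)
= 7 * 6 * 5 * 4 * fact(3)
= 7 * 6 * 5 * 4 * 3 * fact(2)
= 7 * 6 * 5 * 4 * 3 * 2 * fact(1)
= 7 * 6 * 5 * 4 * 3 * 2 * 1
= 5040


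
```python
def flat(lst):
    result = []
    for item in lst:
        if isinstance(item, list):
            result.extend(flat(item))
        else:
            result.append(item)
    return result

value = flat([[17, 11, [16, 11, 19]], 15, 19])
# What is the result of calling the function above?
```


flat([[17, 11, [16, 11, 19]], 15, 19])
Processing each element:
  [17, 11, [16, 11, 19]] is a list -> flat recursively -> [17, 11, 16, 11, 19]
  15 is not a list -> append 15
  19 is not a list -> append 19
= [17, 11, 16, 11, 19, 15, 19]


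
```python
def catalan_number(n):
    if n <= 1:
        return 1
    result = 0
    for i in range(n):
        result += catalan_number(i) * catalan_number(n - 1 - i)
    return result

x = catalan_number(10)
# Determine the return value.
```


catalan_number(10)
= sum of catalan_number(i) * catalan_number(10-1-i) for i in 0..9
First compute sub-values bottom-up:
  catalan_number(0) = 1, catalan_number(1) = 1
  catalan_number(2) = 1*1 + 1*1 = 2
  catalan_number(3) = 1*2 + 1*1 + 2*1 = 5
  catalan_number(4) = 1*5 + 1*2 + 2*1 + 5*1 = 14
  catalan_number(5) = 1*14 + 1*5 + 2*2 + 5*1 + 14*1 = 42
  catalan_number(6) = 1*42 + 1*14 + 2*5 + 5*2 + 14*1 + 42*1 = 132
  catalan_number(7) = 1*132 + 1*42 + 2*14 + 5*5 + 14*2 + 42*1 + 132*1 = 429
  catalan_number(8) = 1*429 + 1*132 + 2*42 + 5*14 + 14*5 + 42*2 + 132*1 + 429*1 = 1430
  catalan_number(9) = 1*1430 + 1*429 + 2*132 + 5*42 + 14*14 + 42*5 + 132*2 + 429*1 + 1430*1 = 4862
Now catalan_number(10):
  catalan_number(0)*catalan_number(9) = 1*4862 = 4862
  catalan_number(1)*catalan_number(8) = 1*1430 = 1430
  catalan_number(2)*catalan_number(7) = 2*429 = 858
  catalan_number(3)*catalan_number(6) = 5*132 = 660
  catalan_number(4)*catalan_number(5) = 14*42 = 588
  catalan_number(5)*catalan_number(4) = 42*14 = 588
  catalan_number(6)*catalan_number(3) = 132*5 = 660
  catalan_number(7)*catalan_number(2) = 429*2 = 858
  catalan_number(8)*catalan_number(1) = 1430*1 = 1430
  catalan_number(9)*catalan_number(0) = 4862*1 = 4862
= 4862 + 1430 + 858 + 660 + 588 + 588 + 660 + 858 + 1430 + 4862
= 16796


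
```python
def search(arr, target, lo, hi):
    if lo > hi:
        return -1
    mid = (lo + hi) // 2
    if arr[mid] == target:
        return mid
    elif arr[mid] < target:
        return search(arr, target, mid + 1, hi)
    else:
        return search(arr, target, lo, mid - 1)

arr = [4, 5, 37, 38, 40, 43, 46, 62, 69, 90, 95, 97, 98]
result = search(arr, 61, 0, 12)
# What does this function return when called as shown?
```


search(arr, 61, 0, 12)
lo=0, hi=12, mid=6, arr[mid]=46
46 < 61, search right half
lo=7, hi=12, mid=9, arr[mid]=90
90 > 61, search left half
lo=7, hi=8, mid=7, arr[mid]=62
62 > 61, search left half
lo > hi, target not found, return -1
= -1


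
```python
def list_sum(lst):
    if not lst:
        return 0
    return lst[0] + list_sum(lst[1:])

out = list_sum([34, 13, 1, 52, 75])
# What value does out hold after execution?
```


list_sum([34, 13, 1, 52, 75])
= 34 + list_sum([13, 1, 52, 75])
= 34 + 13 + list_sum([1, 52, 75])
= 34 + 13 + 1 + list_sum([52, 75])
= 34 + 13 + 1 + 52 + list_sum([75])
= 34 + 13 + 1 + 52 + 75 + list_sum([])
= 34 + 13 + 1 + 52 + 75 + 0
= 175


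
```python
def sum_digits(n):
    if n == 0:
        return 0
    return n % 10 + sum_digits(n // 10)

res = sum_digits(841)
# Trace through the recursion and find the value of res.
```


sum_digits(841)
= 1 + sum_digits(84)
= 1 + 4 + sum_digits(8)
= 1 + 4 + 8 + sum_digits(0)
= 1 + 4 + 8 + 0
= 13


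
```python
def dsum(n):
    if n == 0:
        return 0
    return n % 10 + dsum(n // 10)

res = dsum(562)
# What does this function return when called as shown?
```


dsum(562)
= 2 + dsum(56)
= 2 + 6 + dsum(5)
= 2 + 6 + 5 + dsum(0)
= 2 + 6 + 5 + 0
= 13


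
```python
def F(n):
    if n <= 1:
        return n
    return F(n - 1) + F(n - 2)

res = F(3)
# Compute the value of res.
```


F(3)
= F(2) + F(1)
Computing bottom-up: F(0)=0, F(1)=1, F(2)=1, F(3)=2
= 2


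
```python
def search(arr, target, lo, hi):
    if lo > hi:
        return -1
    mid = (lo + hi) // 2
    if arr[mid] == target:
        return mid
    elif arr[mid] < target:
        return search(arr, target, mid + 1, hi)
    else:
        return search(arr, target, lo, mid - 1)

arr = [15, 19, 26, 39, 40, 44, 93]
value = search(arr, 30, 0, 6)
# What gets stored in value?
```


search(arr, 30, 0, 6)
lo=0, hi=6, mid=3, arr[mid]=39
39 > 30, search left half
lo=0, hi=2, mid=1, arr[mid]=19
19 < 30, search right half
lo=2, hi=2, mid=2, arr[mid]=26
26 < 30, search right half
lo > hi, target not found, return -1
= -1


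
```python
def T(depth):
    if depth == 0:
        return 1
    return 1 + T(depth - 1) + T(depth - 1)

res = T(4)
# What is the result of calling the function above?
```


T(4)
= 1 + T(3) + T(3)
= 1 + 2 * T(3)
T(k) = 2^(k+1) - 1
T(0) = 1
T(1) = 3
T(2) = 7
T(3) = 15
T(4) = 31
T(4) = 2^5 - 1 = 31


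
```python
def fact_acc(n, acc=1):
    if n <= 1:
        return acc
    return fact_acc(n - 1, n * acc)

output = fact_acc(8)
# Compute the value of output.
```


fact_acc(8, 1)
= fact_acc(7, 8 * 1) = fact_acc(7, 8)
= fact_acc(6, 7 * 8) = fact_acc(6, 56)
= fact_acc(5, 6 * 56) = fact_acc(5, 336)
= fact_acc(4, 5 * 336) = fact_acc(4, 1680)
= fact_acc(3, 4 * 1680) = fact_acc(3, 6720)
= fact_acc(2, 3 * 6720) = fact_acc(2, 20160)
= fact_acc(1, 2 * 20160) = fact_acc(1, 40320)
n <= 1, return acc = 40320


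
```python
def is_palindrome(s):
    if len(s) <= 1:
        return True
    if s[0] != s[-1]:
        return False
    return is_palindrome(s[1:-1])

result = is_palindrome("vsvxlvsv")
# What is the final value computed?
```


is_palindrome("vsvxlvsv")
"vsvxlvsv": s[0]='v' == s[-1]='v' -> is_palindrome("svxlvs")
"svxlvs": s[0]='s' == s[-1]='s' -> is_palindrome("vxlv")
"vxlv": s[0]='v' == s[-1]='v' -> is_palindrome("xl")
"xl": s[0]='x' != s[-1]='l' -> False
= False


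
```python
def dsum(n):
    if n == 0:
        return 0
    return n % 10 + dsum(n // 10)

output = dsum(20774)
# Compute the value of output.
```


dsum(20774)
= 4 + dsum(2077)
= 4 + 7 + dsum(207)
= 4 + 7 + 7 + dsum(20)
= 4 + 7 + 7 + 0 + dsum(2)
= 4 + 7 + 7 + 0 + 2 + dsum(0)
= 4 + 7 + 7 + 0 + 2 + 0
= 20


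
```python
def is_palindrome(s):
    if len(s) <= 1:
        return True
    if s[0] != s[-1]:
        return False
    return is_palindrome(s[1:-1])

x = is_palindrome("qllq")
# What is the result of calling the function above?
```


is_palindrome("qllq")
"qllq": s[0]='q' == s[-1]='q' -> is_palindrome("ll")
"ll": s[0]='l' == s[-1]='l' -> is_palindrome("")
"": len <= 1 -> True
= True


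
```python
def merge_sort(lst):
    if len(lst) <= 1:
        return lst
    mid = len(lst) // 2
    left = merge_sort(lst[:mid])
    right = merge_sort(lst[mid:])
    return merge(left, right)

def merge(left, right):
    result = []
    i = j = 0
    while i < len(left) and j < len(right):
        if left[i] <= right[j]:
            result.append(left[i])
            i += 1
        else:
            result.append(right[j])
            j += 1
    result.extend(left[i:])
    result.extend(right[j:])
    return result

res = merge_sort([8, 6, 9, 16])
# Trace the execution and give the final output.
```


merge_sort([8, 6, 9, 16])
Split into [8, 6] and [9, 16]
Left sorted: [6, 8]
Right sorted: [9, 16]
Merge [6, 8] and [9, 16]
= [6, 8, 9, 16]


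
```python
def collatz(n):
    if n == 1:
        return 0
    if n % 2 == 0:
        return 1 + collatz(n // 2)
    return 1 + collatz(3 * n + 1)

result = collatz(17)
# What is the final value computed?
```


collatz(17)
17 is odd -> 3*17+1 = 52 -> collatz(52)
52 is even -> collatz(26)
26 is even -> collatz(13)
13 is odd -> 3*13+1 = 40 -> collatz(40)
40 is even -> collatz(20)
20 is even -> collatz(10)
10 is even -> collatz(5)
5 is odd -> 3*5+1 = 16 -> collatz(16)
16 is even -> collatz(8)
8 is even -> collatz(4)
4 is even -> collatz(2)
2 is even -> collatz(1)
Reached 1 after 12 steps
= 12
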